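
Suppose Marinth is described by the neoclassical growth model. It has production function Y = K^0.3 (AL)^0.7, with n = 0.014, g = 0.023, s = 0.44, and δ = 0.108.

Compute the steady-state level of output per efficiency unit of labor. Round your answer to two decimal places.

y* ≈ 1.61

At the steady state, Δk = 0, so s·k^α = (n + g + δ)·k.
Rearranging, k^(1−α) = s / (n + g + δ).
k^0.7 = 0.44 / (0.014 + 0.023 + 0.108) = 0.44 / 0.145 = 3.0345
k* = 3.0345^(1/0.7) ≈ 4.8831
y* = (k*)^α = 4.8831^0.3 ≈ 1.6092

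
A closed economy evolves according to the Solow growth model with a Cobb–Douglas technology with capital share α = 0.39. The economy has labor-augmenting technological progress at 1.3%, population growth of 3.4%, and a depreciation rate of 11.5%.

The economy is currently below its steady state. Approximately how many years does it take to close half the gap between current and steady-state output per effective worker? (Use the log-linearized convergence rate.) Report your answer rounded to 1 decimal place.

Near the steady state the convergence rate is λ = (1 − α)(n + g + δ).
λ = (1 − 0.39) × 0.162 = 0.61 × 0.162 = 0.09882
Half-life = ln 2 / λ = 0.6931 / 0.09882 ≈ 7.01 years

half-life ≈ 7.0 years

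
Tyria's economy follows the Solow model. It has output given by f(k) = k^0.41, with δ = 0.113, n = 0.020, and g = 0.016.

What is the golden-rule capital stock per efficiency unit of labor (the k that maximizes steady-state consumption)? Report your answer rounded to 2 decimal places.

The golden rule sets f'(k) = n + g + δ, i.e. α·k^(α−1) = n + g + δ.
So k^(1−α) = α / (n + g + δ) = 0.41 / 0.149 = 2.7517.
k_gold = 2.7517^(1/0.59) ≈ 5.5602

k_gold ≈ 5.56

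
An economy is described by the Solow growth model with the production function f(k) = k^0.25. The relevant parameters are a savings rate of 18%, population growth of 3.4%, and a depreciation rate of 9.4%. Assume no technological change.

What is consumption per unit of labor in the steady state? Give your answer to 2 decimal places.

c* = 0.92

Steady state requires s·f(k) = (n + δ)·k, i.e. s·k^α = (n + δ)·k.
Dividing both sides by k: k^(1−α) = s / (n + δ).
k^0.75 = 0.18 / (0.034 + 0.094) = 0.18 / 0.128 = 1.4063
k* = 1.4063^(1/0.75) ≈ 1.5756
y* = (k*)^α = 1.5756^0.25 ≈ 1.1204
c* = (1 − s)·y* = (1 − 0.18) × 1.1204 ≈ 0.9187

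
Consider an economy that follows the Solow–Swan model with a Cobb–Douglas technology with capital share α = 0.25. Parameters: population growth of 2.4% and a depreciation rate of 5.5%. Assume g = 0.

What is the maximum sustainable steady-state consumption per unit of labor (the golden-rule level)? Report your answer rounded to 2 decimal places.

At the golden rule, f'(k) = n + δ, so α·k^(α−1) = n + δ and k_gold = (α/(n + δ))^(1/(1−α)).
k_gold = (0.25/0.079)^(1/0.75) = 3.1646^1.3333 ≈ 4.6460
c_gold = f(k_gold) − (n + δ)·k_gold = 1.4681 − 0.079×4.6460 ≈ 1.1011

c_gold ≈ 1.10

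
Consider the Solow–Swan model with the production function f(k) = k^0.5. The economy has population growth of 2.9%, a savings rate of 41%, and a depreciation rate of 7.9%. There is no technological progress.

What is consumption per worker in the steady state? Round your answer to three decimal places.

c* = 2.240

In steady state, investment equals break-even investment: s·k^α = (n + δ)·k.
Rearranging, k^(1−α) = s / (n + δ).
k^0.5 = 0.41 / (0.029 + 0.079) = 0.41 / 0.108 = 3.7963
k* = 3.7963^(1/0.5) ≈ 14.4119
y* = (k*)^α = 14.4119^0.5 ≈ 3.7963
c* = (1 − s)·y* = (1 − 0.41) × 3.7963 ≈ 2.2398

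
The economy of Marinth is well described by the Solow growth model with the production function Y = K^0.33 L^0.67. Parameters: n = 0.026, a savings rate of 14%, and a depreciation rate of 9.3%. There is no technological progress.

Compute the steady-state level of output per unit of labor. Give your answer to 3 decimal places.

y* ≈ 1.083

At the steady state, Δk = 0, so s·k^α = (n + δ)·k.
Dividing both sides by k: k^(1−α) = s / (n + δ).
k^0.67 = 0.14 / (0.026 + 0.093) = 0.14 / 0.119 = 1.1765
k* = 1.1765^(1/0.67) ≈ 1.2746
y* = (k*)^α = 1.2746^0.33 ≈ 1.0834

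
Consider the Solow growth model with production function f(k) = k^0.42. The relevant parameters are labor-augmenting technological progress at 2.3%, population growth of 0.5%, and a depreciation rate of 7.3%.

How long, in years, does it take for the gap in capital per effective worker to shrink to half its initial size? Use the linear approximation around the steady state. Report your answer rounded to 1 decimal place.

Near the steady state the convergence rate is λ = (1 − α)(n + g + δ).
λ = (1 − 0.42) × 0.101 = 0.58 × 0.101 = 0.05858
Half-life = ln 2 / λ = 0.6931 / 0.05858 ≈ 11.83 years

t_½ ≈ 11.8 years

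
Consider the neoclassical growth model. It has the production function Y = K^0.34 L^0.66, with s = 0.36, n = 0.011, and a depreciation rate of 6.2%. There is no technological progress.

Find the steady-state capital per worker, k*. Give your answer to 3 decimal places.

k* = 11.219

Steady state requires s·f(k) = (n + δ)·k, i.e. s·k^α = (n + δ)·k.
Dividing both sides by k: k^(1−α) = s / (n + δ).
k^0.66 = 0.36 / (0.011 + 0.062) = 0.36 / 0.073 = 4.9315
k* = 4.9315^(1/0.66) ≈ 11.2194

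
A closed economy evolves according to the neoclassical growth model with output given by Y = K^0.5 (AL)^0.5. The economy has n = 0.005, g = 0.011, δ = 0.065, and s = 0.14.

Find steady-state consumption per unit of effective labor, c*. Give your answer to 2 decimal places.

In steady state, investment equals break-even investment: s·k^α = (n + g + δ)·k.
Dividing both sides by k: k^(1−α) = s / (n + g + δ).
k^0.5 = 0.14 / (0.005 + 0.011 + 0.065) = 0.14 / 0.081 = 1.7284
k* = 1.7284^(1/0.5) ≈ 2.9874
y* = (k*)^α = 2.9874^0.5 ≈ 1.7284
c* = (1 − s)·y* = (1 − 0.14) × 1.7284 ≈ 1.4864

c* = 1.49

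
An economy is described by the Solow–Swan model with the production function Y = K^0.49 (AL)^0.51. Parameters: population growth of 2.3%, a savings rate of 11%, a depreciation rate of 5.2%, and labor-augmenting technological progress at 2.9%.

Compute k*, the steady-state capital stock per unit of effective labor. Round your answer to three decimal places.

Steady state requires s·f(k) = (n + g + δ)·k, i.e. s·k^α = (n + g + δ)·k.
Rearranging, k^(1−α) = s / (n + g + δ).
k^0.51 = 0.11 / (0.023 + 0.029 + 0.052) = 0.11 / 0.104 = 1.0577
k* = 1.0577^(1/0.51) ≈ 1.1163

k* = 1.116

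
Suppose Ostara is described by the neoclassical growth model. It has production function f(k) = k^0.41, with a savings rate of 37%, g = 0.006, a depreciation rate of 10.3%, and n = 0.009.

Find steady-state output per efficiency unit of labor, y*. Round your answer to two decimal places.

y* = 2.21

In steady state, investment equals break-even investment: s·k^α = (n + g + δ)·k.
Dividing both sides by k: k^(1−α) = s / (n + g + δ).
k^0.59 = 0.37 / (0.009 + 0.006 + 0.103) = 0.37 / 0.118 = 3.1356
k* = 3.1356^(1/0.59) ≈ 6.9378
y* = (k*)^α = 6.9378^0.41 ≈ 2.2126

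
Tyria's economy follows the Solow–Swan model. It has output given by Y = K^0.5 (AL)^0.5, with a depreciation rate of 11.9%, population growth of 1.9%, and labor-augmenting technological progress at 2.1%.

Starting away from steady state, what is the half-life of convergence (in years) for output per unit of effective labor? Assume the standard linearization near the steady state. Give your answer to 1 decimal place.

Near the steady state the convergence rate is λ = (1 − α)(n + g + δ).
λ = (1 − 0.5) × 0.159 = 0.5 × 0.159 = 0.0795
Half-life = ln 2 / λ = 0.6931 / 0.0795 ≈ 8.72 years

t_½ ≈ 8.7 years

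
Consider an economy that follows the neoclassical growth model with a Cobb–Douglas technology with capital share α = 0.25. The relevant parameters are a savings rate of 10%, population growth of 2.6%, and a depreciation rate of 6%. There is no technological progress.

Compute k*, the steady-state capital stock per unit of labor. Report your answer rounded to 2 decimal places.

In steady state, investment equals break-even investment: s·k^α = (n + δ)·k.
Rearranging, k^(1−α) = s / (n + δ).
k^0.75 = 0.10 / (0.026 + 0.060) = 0.10 / 0.086 = 1.1628
k* = 1.1628^(1/0.75) ≈ 1.2228

k* ≈ 1.22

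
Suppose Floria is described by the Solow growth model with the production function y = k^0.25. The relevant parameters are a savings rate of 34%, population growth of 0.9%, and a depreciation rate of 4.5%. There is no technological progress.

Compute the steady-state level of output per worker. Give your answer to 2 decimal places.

y* ≈ 1.85

Steady state requires s·f(k) = (n + δ)·k, i.e. s·k^α = (n + δ)·k.
Rearranging, k^(1−α) = s / (n + δ).
k^0.75 = 0.34 / (0.009 + 0.045) = 0.34 / 0.054 = 6.2963
k* = 6.2963^(1/0.75) ≈ 11.6265
y* = (k*)^α = 11.6265^0.25 ≈ 1.8466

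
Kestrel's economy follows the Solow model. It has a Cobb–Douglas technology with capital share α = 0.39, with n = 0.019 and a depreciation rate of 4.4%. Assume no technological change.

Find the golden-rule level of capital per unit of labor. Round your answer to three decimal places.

The golden rule sets f'(k) = n + δ, i.e. α·k^(α−1) = n + δ.
So k^(1−α) = α / (n + δ) = 0.39 / 0.063 = 6.1905.
k_gold = 6.1905^(1/0.61) ≈ 19.8569

k_gold ≈ 19.857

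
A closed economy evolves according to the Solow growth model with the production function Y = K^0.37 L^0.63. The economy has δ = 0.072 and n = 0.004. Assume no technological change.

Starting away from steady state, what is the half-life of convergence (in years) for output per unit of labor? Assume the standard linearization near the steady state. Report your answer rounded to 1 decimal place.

Near the steady state the convergence rate is λ = (1 − α)(n + δ).
λ = (1 − 0.37) × 0.076 = 0.63 × 0.076 = 0.04788
Half-life = ln 2 / λ = 0.6931 / 0.04788 ≈ 14.48 years

about 14.5 years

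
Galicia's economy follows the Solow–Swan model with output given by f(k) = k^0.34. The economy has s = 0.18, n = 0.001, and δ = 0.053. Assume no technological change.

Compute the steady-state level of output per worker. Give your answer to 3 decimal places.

At the steady state, Δk = 0, so s·k^α = (n + δ)·k.
Dividing both sides by k: k^(1−α) = s / (n + δ).
k^0.66 = 0.18 / (0.001 + 0.053) = 0.18 / 0.054 = 3.3333
k* = 3.3333^(1/0.66) ≈ 6.1977
y* = (k*)^α = 6.1977^0.34 ≈ 1.8593

y* = 1.859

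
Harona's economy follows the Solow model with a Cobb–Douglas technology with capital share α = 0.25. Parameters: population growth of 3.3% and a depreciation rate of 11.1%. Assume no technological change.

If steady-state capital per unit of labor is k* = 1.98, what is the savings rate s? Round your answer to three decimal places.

s ≈ 0.240

In steady state, investment equals break-even investment: s·k^α = (n + δ)·k.
So s / (n + δ) = (k*)^(1−α) = 1.98^0.75 = 1.6692.
Therefore s = 1.6692 × (n + δ) = 1.6692 × 0.144 = 0.2404.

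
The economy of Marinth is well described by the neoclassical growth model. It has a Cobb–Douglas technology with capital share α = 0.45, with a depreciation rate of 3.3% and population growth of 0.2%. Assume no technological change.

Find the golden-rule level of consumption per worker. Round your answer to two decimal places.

c_gold ≈ 4.44

At the golden rule, f'(k) = n + δ, so α·k^(α−1) = n + δ and k_gold = (α/(n + δ))^(1/(1−α)).
k_gold = (0.45/0.035)^(1/0.55) = 12.8571^1.8182 ≈ 103.9068
c_gold = f(k_gold) − (n + δ)·k_gold = 8.0815 − 0.035×103.9068 ≈ 4.4448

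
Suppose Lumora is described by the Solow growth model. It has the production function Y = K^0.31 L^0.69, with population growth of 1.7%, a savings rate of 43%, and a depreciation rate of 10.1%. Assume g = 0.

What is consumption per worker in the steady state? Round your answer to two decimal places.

c* = 1.02

In steady state, investment equals break-even investment: s·k^α = (n + δ)·k.
Dividing both sides by k: k^(1−α) = s / (n + δ).
k^0.69 = 0.43 / (0.017 + 0.101) = 0.43 / 0.118 = 3.6441
k* = 3.6441^(1/0.69) ≈ 6.5148
y* = (k*)^α = 6.5148^0.31 ≈ 1.7878
c* = (1 − s)·y* = (1 − 0.43) × 1.7878 ≈ 1.0190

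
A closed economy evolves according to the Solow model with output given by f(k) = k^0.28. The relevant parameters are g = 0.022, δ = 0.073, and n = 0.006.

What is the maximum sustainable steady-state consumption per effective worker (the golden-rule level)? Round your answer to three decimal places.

c_gold ≈ 1.070

At the golden rule, f'(k) = n + g + δ, so α·k^(α−1) = n + g + δ and k_gold = (α/(n + g + δ))^(1/(1−α)).
k_gold = (0.28/0.101)^(1/0.72) = 2.7723^1.3889 ≈ 4.1216
c_gold = f(k_gold) − (n + g + δ)·k_gold = 1.4867 − 0.101×4.1216 ≈ 1.0704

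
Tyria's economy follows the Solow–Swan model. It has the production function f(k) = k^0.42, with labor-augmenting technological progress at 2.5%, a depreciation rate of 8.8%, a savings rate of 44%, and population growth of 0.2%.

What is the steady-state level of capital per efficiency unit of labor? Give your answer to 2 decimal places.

In steady state, investment equals break-even investment: s·k^α = (n + g + δ)·k.
Rearranging, k^(1−α) = s / (n + g + δ).
k^0.58 = 0.44 / (0.002 + 0.025 + 0.088) = 0.44 / 0.115 = 3.8261
k* = 3.8261^(1/0.58) ≈ 10.1100

k* = 10.11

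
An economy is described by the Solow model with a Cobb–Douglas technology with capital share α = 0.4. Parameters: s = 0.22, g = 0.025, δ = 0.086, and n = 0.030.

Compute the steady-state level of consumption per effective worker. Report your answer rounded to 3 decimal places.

c* ≈ 1.049

At the steady state, Δk = 0, so s·k^α = (n + g + δ)·k.
Dividing both sides by k: k^(1−α) = s / (n + g + δ).
k^0.6 = 0.22 / (0.030 + 0.025 + 0.086) = 0.22 / 0.141 = 1.5603
k* = 1.5603^(1/0.6) ≈ 2.0990
y* = (k*)^α = 2.0990^0.4 ≈ 1.3453
c* = (1 − s)·y* = (1 − 0.22) × 1.3453 ≈ 1.0493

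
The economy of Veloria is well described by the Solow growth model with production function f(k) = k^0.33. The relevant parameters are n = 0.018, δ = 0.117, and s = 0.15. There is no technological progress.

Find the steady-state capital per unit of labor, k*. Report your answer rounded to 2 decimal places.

In steady state, investment equals break-even investment: s·k^α = (n + δ)·k.
Rearranging, k^(1−α) = s / (n + δ).
k^0.67 = 0.15 / (0.018 + 0.117) = 0.15 / 0.135 = 1.1111
k* = 1.1111^(1/0.67) ≈ 1.1703

k* = 1.17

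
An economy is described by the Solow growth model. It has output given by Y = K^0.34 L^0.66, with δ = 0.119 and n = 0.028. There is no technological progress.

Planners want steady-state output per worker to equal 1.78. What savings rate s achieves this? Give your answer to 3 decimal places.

s ≈ 0.450

At the steady state, Δk = 0, so s·k^α = (n + δ)·k.
Since y* = [s/(n + δ)]^(α/(1−α)), we have s/(n + δ) = (y*)^((1−α)/α) = 1.78^1.9412 = 3.0628.
Therefore s = 3.0628 × (n + δ) = 3.0628 × 0.147 = 0.4502.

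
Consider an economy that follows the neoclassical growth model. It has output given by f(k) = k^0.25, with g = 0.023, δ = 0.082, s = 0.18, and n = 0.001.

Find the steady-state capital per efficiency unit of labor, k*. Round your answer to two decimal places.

Steady state requires s·f(k) = (n + g + δ)·k, i.e. s·k^α = (n + g + δ)·k.
Rearranging, k^(1−α) = s / (n + g + δ).
k^0.75 = 0.18 / (0.001 + 0.023 + 0.082) = 0.18 / 0.106 = 1.6981
k* = 1.6981^(1/0.75) ≈ 2.0259

k* = 2.03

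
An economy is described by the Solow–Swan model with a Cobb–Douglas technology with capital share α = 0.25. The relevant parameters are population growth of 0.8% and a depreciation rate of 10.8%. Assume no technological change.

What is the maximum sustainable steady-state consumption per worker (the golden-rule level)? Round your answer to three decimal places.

At the golden rule, f'(k) = n + δ, so α·k^(α−1) = n + δ and k_gold = (α/(n + δ))^(1/(1−α)).
k_gold = (0.25/0.116)^(1/0.75) = 2.1552^1.3333 ≈ 2.7838
c_gold = f(k_gold) − (n + δ)·k_gold = 1.2917 − 0.116×2.7838 ≈ 0.9688

c_gold ≈ 0.969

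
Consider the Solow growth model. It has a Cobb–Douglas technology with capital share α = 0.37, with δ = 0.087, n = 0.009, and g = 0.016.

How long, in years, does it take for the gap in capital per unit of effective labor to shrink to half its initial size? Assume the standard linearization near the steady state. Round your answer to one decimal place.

Near the steady state the convergence rate is λ = (1 − α)(n + g + δ).
λ = (1 − 0.37) × 0.112 = 0.63 × 0.112 = 0.07056
Half-life = ln 2 / λ = 0.6931 / 0.07056 ≈ 9.82 years

about 9.8 years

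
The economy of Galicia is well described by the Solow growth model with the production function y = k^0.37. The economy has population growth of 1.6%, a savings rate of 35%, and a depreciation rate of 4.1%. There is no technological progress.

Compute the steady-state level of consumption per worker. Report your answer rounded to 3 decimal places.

In steady state, investment equals break-even investment: s·k^α = (n + δ)·k.
Rearranging, k^(1−α) = s / (n + δ).
k^0.63 = 0.35 / (0.016 + 0.041) = 0.35 / 0.057 = 6.1404
k* = 6.1404^(1/0.63) ≈ 17.8281
y* = (k*)^α = 17.8281^0.37 ≈ 2.9034
c* = (1 − s)·y* = (1 − 0.35) × 2.9034 ≈ 1.8872

c* = 1.887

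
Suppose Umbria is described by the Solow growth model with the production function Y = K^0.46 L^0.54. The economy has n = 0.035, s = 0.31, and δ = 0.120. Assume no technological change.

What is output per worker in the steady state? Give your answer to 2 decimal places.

In steady state, investment equals break-even investment: s·k^α = (n + δ)·k.
Dividing both sides by k: k^(1−α) = s / (n + δ).
k^0.54 = 0.31 / (0.035 + 0.120) = 0.31 / 0.155 = 2.0000
k* = 2.0000^(1/0.54) ≈ 3.6096
y* = (k*)^α = 3.6096^0.46 ≈ 1.8048

y* ≈ 1.80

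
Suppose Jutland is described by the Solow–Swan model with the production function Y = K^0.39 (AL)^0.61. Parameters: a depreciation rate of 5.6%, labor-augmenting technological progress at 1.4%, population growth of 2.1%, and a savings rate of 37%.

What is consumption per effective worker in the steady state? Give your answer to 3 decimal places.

Steady state requires s·f(k) = (n + g + δ)·k, i.e. s·k^α = (n + g + δ)·k.
Dividing both sides by k: k^(1−α) = s / (n + g + δ).
k^0.61 = 0.37 / (0.021 + 0.014 + 0.056) = 0.37 / 0.091 = 4.0659
k* = 4.0659^(1/0.61) ≈ 9.9682
y* = (k*)^α = 9.9682^0.39 ≈ 2.4517
c* = (1 − s)·y* = (1 − 0.37) × 2.4517 ≈ 1.5446

c* = 1.545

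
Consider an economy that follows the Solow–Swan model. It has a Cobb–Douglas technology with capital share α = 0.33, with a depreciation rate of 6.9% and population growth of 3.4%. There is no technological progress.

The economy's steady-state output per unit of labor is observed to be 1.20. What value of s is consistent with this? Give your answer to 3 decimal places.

Steady state requires s·f(k) = (n + δ)·k, i.e. s·k^α = (n + δ)·k.
Since y* = [s/(n + δ)]^(α/(1−α)), we have s/(n + δ) = (y*)^((1−α)/α) = 1.20^2.0303 = 1.4480.
Therefore s = 1.4480 × (n + δ) = 1.4480 × 0.103 = 0.1491.

s ≈ 0.149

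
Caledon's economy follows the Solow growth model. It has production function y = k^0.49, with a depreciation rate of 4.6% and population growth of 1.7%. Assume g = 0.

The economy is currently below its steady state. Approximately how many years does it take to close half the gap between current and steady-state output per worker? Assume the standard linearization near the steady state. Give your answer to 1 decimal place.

about 21.6 years

Near the steady state the convergence rate is λ = (1 − α)(n + δ).
λ = (1 − 0.49) × 0.063 = 0.51 × 0.063 = 0.03213
Half-life = ln 2 / λ = 0.6931 / 0.03213 ≈ 21.57 years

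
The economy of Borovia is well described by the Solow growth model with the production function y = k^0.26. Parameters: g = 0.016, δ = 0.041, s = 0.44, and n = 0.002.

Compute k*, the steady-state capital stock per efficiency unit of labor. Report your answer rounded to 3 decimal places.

k* ≈ 15.107

Steady state requires s·f(k) = (n + g + δ)·k, i.e. s·k^α = (n + g + δ)·k.
Rearranging, k^(1−α) = s / (n + g + δ).
k^0.74 = 0.44 / (0.002 + 0.016 + 0.041) = 0.44 / 0.059 = 7.4576
k* = 7.4576^(1/0.74) ≈ 15.1073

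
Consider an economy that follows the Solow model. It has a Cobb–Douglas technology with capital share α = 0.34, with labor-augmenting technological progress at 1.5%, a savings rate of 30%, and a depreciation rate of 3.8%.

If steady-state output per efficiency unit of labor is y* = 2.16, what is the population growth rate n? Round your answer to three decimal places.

n ≈ 0.014

Steady state requires s·f(k) = (n + g + δ)·k, i.e. s·k^α = (n + g + δ)·k.
Since y* = [s/(n + g + δ)]^(α/(1−α)), we have s/(n + g + δ) = (y*)^((1−α)/α) = 2.16^1.9412 = 4.4590.
Therefore n + g + δ = s / 4.4590 = 0.30 / 4.4590 = 0.0673, so n = 0.0673 − 0.053 = 0.0143.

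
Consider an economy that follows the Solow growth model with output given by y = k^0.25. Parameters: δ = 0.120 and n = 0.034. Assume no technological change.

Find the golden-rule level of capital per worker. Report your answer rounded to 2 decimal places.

The golden rule sets f'(k) = n + δ, i.e. α·k^(α−1) = n + δ.
So k^(1−α) = α / (n + δ) = 0.25 / 0.154 = 1.6234.
k_gold = 1.6234^(1/0.75) ≈ 1.9080

k_gold ≈ 1.91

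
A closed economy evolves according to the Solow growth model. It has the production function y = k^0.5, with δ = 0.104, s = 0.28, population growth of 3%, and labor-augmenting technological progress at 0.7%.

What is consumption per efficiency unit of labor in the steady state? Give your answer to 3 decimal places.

At the steady state, Δk = 0, so s·k^α = (n + g + δ)·k.
Dividing both sides by k: k^(1−α) = s / (n + g + δ).
k^0.5 = 0.28 / (0.030 + 0.007 + 0.104) = 0.28 / 0.141 = 1.9858
k* = 1.9858^(1/0.5) ≈ 3.9434
y* = (k*)^α = 3.9434^0.5 ≈ 1.9858
c* = (1 − s)·y* = (1 − 0.28) × 1.9858 ≈ 1.4298

c* ≈ 1.430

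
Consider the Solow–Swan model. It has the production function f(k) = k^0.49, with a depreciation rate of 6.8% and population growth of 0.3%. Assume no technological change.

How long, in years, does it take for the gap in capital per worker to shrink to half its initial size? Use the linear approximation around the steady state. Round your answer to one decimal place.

t_½ ≈ 19.1 years

Near the steady state the convergence rate is λ = (1 − α)(n + δ).
λ = (1 − 0.49) × 0.071 = 0.51 × 0.071 = 0.03621
Half-life = ln 2 / λ = 0.6931 / 0.03621 ≈ 19.14 years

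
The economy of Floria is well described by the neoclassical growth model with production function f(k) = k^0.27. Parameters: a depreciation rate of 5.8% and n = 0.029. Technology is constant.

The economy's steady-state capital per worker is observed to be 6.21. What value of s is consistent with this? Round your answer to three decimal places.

s ≈ 0.330

In steady state, investment equals break-even investment: s·k^α = (n + δ)·k.
So s / (n + δ) = (k*)^(1−α) = 6.21^0.73 = 3.7928.
Therefore s = 3.7928 × (n + δ) = 3.7928 × 0.087 = 0.3300.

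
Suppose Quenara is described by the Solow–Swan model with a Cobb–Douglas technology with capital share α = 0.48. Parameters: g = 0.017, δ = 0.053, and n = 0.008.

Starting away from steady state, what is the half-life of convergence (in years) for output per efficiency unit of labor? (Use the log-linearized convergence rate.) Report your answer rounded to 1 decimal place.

Near the steady state the convergence rate is λ = (1 − α)(n + g + δ).
λ = (1 − 0.48) × 0.078 = 0.52 × 0.078 = 0.04056
Half-life = ln 2 / λ = 0.6931 / 0.04056 ≈ 17.09 years

half-life ≈ 17.1 years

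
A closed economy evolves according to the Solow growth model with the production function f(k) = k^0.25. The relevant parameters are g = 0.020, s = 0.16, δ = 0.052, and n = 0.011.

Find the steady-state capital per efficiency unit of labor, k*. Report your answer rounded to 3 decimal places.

k* ≈ 2.399

Steady state requires s·f(k) = (n + g + δ)·k, i.e. s·k^α = (n + g + δ)·k.
Dividing both sides by k: k^(1−α) = s / (n + g + δ).
k^0.75 = 0.16 / (0.011 + 0.020 + 0.052) = 0.16 / 0.083 = 1.9277
k* = 1.9277^(1/0.75) ≈ 2.3991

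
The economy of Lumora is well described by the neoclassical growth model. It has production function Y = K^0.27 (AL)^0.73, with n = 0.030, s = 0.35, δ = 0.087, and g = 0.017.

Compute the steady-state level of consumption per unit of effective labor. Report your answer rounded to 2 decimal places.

In steady state, investment equals break-even investment: s·k^α = (n + g + δ)·k.
Dividing both sides by k: k^(1−α) = s / (n + g + δ).
k^0.73 = 0.35 / (0.030 + 0.017 + 0.087) = 0.35 / 0.134 = 2.6119
k* = 2.6119^(1/0.73) ≈ 3.7254
y* = (k*)^α = 3.7254^0.27 ≈ 1.4263
c* = (1 − s)·y* = (1 − 0.35) × 1.4263 ≈ 0.9271

c* = 0.93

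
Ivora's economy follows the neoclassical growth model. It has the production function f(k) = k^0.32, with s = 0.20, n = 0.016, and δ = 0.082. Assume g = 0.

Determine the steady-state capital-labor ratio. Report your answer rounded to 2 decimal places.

k* = 2.85

At the steady state, Δk = 0, so s·k^α = (n + δ)·k.
Dividing both sides by k: k^(1−α) = s / (n + δ).
k^0.68 = 0.20 / (0.016 + 0.082) = 0.20 / 0.098 = 2.0408
k* = 2.0408^(1/0.68) ≈ 2.8549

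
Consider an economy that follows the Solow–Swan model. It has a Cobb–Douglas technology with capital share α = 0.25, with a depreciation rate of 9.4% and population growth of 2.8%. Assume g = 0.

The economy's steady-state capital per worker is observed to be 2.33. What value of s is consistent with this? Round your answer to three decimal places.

s ≈ 0.230

Steady state requires s·f(k) = (n + δ)·k, i.e. s·k^α = (n + δ)·k.
So s / (n + δ) = (k*)^(1−α) = 2.33^0.75 = 1.8859.
Therefore s = 1.8859 × (n + δ) = 1.8859 × 0.122 = 0.2301.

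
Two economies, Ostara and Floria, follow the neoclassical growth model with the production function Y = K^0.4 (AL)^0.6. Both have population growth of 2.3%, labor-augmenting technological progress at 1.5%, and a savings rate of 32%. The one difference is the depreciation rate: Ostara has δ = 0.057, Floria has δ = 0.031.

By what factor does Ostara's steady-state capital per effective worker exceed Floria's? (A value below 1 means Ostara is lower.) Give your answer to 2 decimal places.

Steady-state k* = [s/(n + g + δ)]^(1/(1−α)), so the ratio is [ (s_O/(n + g + δ)_O) / (s_F/(n + g + δ)_F) ]^1.6667.
s_O/(n + g + δ)_O = 0.32/0.095 = 3.3684; s_F/(n + g + δ)_F = 0.32/0.069 = 4.6377.
Ratio = (3.3684/4.6377)^1.6667 = 0.7263^1.6667 ≈ 0.5868

k*_O / k*_F ≈ 0.59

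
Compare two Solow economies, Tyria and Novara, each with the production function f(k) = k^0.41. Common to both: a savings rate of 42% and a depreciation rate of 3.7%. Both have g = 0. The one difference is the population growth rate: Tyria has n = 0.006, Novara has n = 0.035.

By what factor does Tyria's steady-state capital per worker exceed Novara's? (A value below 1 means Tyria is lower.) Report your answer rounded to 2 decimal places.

Steady-state k* = [s/(n + δ)]^(1/(1−α)), so the ratio is [ (s_T/(n + δ)_T) / (s_N/(n + δ)_N) ]^1.6949.
s_T/(n + δ)_T = 0.42/0.043 = 9.7674; s_N/(n + δ)_N = 0.42/0.072 = 5.8333.
Ratio = (9.7674/5.8333)^1.6949 = 1.6744^1.6949 ≈ 2.3956

ratio ≈ 2.40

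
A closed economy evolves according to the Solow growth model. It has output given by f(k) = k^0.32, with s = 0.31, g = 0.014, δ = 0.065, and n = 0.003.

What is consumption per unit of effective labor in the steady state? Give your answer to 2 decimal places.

In steady state, investment equals break-even investment: s·k^α = (n + g + δ)·k.
Rearranging, k^(1−α) = s / (n + g + δ).
k^0.68 = 0.31 / (0.003 + 0.014 + 0.065) = 0.31 / 0.082 = 3.7805
k* = 3.7805^(1/0.68) ≈ 7.0687
y* = (k*)^α = 7.0687^0.32 ≈ 1.8698
c* = (1 − s)·y* = (1 − 0.31) × 1.8698 ≈ 1.2902

c* = 1.29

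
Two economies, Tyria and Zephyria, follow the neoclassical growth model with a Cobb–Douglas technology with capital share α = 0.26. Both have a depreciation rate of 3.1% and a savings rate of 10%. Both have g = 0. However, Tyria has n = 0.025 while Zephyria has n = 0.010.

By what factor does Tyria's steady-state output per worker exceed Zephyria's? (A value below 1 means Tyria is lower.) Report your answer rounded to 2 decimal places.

ratio ≈ 0.90

Steady-state y* = [s/(n + δ)]^(α/(1−α)), so the ratio is [ (s_T/(n + δ)_T) / (s_Z/(n + δ)_Z) ]^0.3514.
s_T/(n + δ)_T = 0.10/0.056 = 1.7857; s_Z/(n + δ)_Z = 0.10/0.041 = 2.4390.
Ratio = (1.7857/2.4390)^0.3514 = 0.7321^0.3514 ≈ 0.8962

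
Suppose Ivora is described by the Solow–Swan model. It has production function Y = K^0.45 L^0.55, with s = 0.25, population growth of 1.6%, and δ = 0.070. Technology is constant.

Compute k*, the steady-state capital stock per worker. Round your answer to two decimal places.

In steady state, investment equals break-even investment: s·k^α = (n + δ)·k.
Dividing both sides by k: k^(1−α) = s / (n + δ).
k^0.55 = 0.25 / (0.016 + 0.070) = 0.25 / 0.086 = 2.9070
k* = 2.9070^(1/0.55) ≈ 6.9603

k* ≈ 6.96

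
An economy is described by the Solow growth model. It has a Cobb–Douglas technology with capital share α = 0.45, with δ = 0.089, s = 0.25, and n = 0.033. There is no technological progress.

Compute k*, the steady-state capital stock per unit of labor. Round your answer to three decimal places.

At the steady state, Δk = 0, so s·k^α = (n + δ)·k.
Rearranging, k^(1−α) = s / (n + δ).
k^0.55 = 0.25 / (0.033 + 0.089) = 0.25 / 0.122 = 2.0492
k* = 2.0492^(1/0.55) ≈ 3.6857

k* = 3.686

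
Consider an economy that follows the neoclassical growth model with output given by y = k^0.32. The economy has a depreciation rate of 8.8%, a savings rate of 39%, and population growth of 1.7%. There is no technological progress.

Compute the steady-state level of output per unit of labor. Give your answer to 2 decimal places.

y* = 1.85

At the steady state, Δk = 0, so s·k^α = (n + δ)·k.
Rearranging, k^(1−α) = s / (n + δ).
k^0.68 = 0.39 / (0.017 + 0.088) = 0.39 / 0.105 = 3.7143
k* = 3.7143^(1/0.68) ≈ 6.8874
y* = (k*)^α = 6.8874^0.32 ≈ 1.8543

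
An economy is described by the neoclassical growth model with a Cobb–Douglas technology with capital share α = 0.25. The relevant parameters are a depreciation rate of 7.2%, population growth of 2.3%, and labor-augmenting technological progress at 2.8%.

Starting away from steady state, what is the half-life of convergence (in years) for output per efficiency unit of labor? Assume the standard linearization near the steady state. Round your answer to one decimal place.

Near the steady state the convergence rate is λ = (1 − α)(n + g + δ).
λ = (1 − 0.25) × 0.123 = 0.75 × 0.123 = 0.09225
Half-life = ln 2 / λ = 0.6931 / 0.09225 ≈ 7.51 years

t_½ ≈ 7.5 years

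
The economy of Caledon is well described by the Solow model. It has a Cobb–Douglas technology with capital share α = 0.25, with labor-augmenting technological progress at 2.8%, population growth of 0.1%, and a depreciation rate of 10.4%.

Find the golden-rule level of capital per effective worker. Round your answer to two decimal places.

The golden rule sets f'(k) = n + g + δ, i.e. α·k^(α−1) = n + g + δ.
So k^(1−α) = α / (n + g + δ) = 0.25 / 0.133 = 1.8797.
k_gold = 1.8797^(1/0.75) ≈ 2.3198

k_gold ≈ 2.32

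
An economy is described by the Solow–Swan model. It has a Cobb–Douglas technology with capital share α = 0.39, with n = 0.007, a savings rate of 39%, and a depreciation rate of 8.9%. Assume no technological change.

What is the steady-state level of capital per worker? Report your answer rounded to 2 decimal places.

k* ≈ 9.95

Steady state requires s·f(k) = (n + δ)·k, i.e. s·k^α = (n + δ)·k.
Rearranging, k^(1−α) = s / (n + δ).
k^0.61 = 0.39 / (0.007 + 0.089) = 0.39 / 0.096 = 4.0625
k* = 4.0625^(1/0.61) ≈ 9.9546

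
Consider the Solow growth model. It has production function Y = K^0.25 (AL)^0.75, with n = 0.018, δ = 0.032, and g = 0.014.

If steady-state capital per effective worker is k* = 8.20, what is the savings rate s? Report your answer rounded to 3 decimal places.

s ≈ 0.310

Steady state requires s·f(k) = (n + g + δ)·k, i.e. s·k^α = (n + g + δ)·k.
So s / (n + g + δ) = (k*)^(1−α) = 8.20^0.75 = 4.8457.
Therefore s = 4.8457 × (n + g + δ) = 4.8457 × 0.064 = 0.3101.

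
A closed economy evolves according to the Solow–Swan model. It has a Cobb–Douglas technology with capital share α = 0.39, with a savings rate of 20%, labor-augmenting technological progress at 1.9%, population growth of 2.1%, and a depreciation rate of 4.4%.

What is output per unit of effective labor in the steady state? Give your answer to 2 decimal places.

In steady state, investment equals break-even investment: s·k^α = (n + g + δ)·k.
Rearranging, k^(1−α) = s / (n + g + δ).
k^0.61 = 0.20 / (0.021 + 0.019 + 0.044) = 0.20 / 0.084 = 2.3810
k* = 2.3810^(1/0.61) ≈ 4.1461
y* = (k*)^α = 4.1461^0.39 ≈ 1.7413

y* = 1.74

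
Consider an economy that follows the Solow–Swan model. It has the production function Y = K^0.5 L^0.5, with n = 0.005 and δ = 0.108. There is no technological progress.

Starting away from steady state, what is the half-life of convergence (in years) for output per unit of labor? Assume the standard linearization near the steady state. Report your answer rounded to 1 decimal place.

Near the steady state the convergence rate is λ = (1 − α)(n + δ).
λ = (1 − 0.5) × 0.113 = 0.5 × 0.113 = 0.0565
Half-life = ln 2 / λ = 0.6931 / 0.0565 ≈ 12.27 years

half-life ≈ 12.3 years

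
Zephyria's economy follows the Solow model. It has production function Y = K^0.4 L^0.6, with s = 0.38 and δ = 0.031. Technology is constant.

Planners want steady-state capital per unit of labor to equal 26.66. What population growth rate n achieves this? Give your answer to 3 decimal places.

n ≈ 0.022

In steady state, investment equals break-even investment: s·k^α = (n + δ)·k.
So s / (n + δ) = (k*)^(1−α) = 26.66^0.6 = 7.1699.
Therefore n + δ = s / 7.1699 = 0.38 / 7.1699 = 0.0530, so n = 0.0530 − 0.031 = 0.0220.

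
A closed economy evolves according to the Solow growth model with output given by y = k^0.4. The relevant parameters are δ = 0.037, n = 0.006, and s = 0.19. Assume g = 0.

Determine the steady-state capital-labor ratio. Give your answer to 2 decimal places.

Steady state requires s·f(k) = (n + δ)·k, i.e. s·k^α = (n + δ)·k.
Rearranging, k^(1−α) = s / (n + δ).
k^0.6 = 0.19 / (0.006 + 0.037) = 0.19 / 0.043 = 4.4186
k* = 4.4186^(1/0.6) ≈ 11.8980

k* ≈ 11.90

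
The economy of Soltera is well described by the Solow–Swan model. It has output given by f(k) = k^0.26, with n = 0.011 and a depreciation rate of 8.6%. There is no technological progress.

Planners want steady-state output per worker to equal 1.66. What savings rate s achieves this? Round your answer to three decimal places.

s ≈ 0.410

In steady state, investment equals break-even investment: s·k^α = (n + δ)·k.
Since y* = [s/(n + δ)]^(α/(1−α)), we have s/(n + δ) = (y*)^((1−α)/α) = 1.66^2.8462 = 4.2313.
Therefore s = 4.2313 × (n + δ) = 4.2313 × 0.097 = 0.4104.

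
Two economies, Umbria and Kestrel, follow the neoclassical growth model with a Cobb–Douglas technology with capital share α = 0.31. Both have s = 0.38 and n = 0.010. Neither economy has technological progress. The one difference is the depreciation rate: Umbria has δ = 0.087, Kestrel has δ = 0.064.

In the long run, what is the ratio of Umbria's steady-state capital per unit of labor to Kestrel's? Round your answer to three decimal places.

Steady-state k* = [s/(n + δ)]^(1/(1−α)), so the ratio is [ (s_U/(n + δ)_U) / (s_K/(n + δ)_K) ]^1.4493.
s_U/(n + δ)_U = 0.38/0.097 = 3.9175; s_K/(n + δ)_K = 0.38/0.074 = 5.1351.
Ratio = (3.9175/5.1351)^1.4493 = 0.7629^1.4493 ≈ 0.6756

k*_U / k*_K ≈ 0.676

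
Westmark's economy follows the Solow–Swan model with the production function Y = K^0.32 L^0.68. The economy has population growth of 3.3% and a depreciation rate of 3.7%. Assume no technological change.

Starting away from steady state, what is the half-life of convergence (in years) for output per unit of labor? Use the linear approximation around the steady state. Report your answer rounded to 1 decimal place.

Near the steady state the convergence rate is λ = (1 − α)(n + δ).
λ = (1 − 0.32) × 0.070 = 0.68 × 0.070 = 0.0476
Half-life = ln 2 / λ = 0.6931 / 0.0476 ≈ 14.56 years

t_½ ≈ 14.6 years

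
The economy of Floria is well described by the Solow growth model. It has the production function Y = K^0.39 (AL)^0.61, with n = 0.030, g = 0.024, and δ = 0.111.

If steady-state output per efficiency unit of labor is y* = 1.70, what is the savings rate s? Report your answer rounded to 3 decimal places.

s ≈ 0.378

At the steady state, Δk = 0, so s·k^α = (n + g + δ)·k.
Since y* = [s/(n + g + δ)]^(α/(1−α)), we have s/(n + g + δ) = (y*)^((1−α)/α) = 1.70^1.5641 = 2.2932.
Therefore s = 2.2932 × (n + g + δ) = 2.2932 × 0.165 = 0.3784.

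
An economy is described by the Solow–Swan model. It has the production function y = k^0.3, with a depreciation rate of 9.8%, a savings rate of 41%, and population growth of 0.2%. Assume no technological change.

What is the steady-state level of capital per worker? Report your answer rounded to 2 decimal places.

Steady state requires s·f(k) = (n + δ)·k, i.e. s·k^α = (n + δ)·k.
Dividing both sides by k: k^(1−α) = s / (n + δ).
k^0.7 = 0.41 / (0.002 + 0.098) = 0.41 / 0.100 = 4.1000
k* = 4.1000^(1/0.7) ≈ 7.5059

k* = 7.51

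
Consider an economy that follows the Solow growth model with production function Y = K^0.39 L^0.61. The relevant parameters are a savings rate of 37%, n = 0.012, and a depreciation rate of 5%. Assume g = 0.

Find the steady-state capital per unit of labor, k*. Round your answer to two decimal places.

In steady state, investment equals break-even investment: s·k^α = (n + δ)·k.
Dividing both sides by k: k^(1−α) = s / (n + δ).
k^0.61 = 0.37 / (0.012 + 0.050) = 0.37 / 0.062 = 5.9677
k* = 5.9677^(1/0.61) ≈ 18.6988

k* = 18.70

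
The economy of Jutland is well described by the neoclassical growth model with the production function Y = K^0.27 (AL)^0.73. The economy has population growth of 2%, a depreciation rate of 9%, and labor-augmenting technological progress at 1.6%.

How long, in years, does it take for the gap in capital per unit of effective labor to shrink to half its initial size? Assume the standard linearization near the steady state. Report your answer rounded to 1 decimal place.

about 7.5 years

Near the steady state the convergence rate is λ = (1 − α)(n + g + δ).
λ = (1 − 0.27) × 0.126 = 0.73 × 0.126 = 0.09198
Half-life = ln 2 / λ = 0.6931 / 0.09198 ≈ 7.54 years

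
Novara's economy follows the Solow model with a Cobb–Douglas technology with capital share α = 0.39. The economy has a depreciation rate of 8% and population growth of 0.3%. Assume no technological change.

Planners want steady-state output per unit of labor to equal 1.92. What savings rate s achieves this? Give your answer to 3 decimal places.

Steady state requires s·f(k) = (n + δ)·k, i.e. s·k^α = (n + δ)·k.
Since y* = [s/(n + δ)]^(α/(1−α)), we have s/(n + δ) = (y*)^((1−α)/α) = 1.92^1.5641 = 2.7740.
Therefore s = 2.7740 × (n + δ) = 2.7740 × 0.083 = 0.2302.

s ≈ 0.230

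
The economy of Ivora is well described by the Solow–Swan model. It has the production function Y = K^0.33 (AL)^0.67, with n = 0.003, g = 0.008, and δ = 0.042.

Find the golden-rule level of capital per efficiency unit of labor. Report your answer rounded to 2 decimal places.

The golden rule sets f'(k) = n + g + δ, i.e. α·k^(α−1) = n + g + δ.
So k^(1−α) = α / (n + g + δ) = 0.33 / 0.053 = 6.2264.
k_gold = 6.2264^(1/0.67) ≈ 15.3260

k_gold ≈ 15.33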